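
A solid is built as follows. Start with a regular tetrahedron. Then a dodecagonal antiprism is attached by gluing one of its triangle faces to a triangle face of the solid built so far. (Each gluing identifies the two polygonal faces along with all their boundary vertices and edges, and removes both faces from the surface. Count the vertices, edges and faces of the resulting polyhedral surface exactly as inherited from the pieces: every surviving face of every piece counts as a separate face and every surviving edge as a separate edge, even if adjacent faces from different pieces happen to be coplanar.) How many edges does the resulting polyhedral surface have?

51

A regular tetrahedron: V=4, E=6, F=4.
Attach a dodecagonal antiprism (V=24, E=48, F=26) along a 3-gon: merge 3 vertices and 3 edges, delete both glued faces → V=25, E=51, F=28.
Check: V − E + F = 25 − 51 + 28 = 2.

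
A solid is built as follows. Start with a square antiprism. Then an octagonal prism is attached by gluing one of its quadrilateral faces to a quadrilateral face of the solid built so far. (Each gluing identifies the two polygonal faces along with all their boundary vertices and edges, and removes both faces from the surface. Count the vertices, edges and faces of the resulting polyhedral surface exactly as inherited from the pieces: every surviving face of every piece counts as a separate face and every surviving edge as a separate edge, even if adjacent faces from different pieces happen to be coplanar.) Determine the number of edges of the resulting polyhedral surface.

36

A square antiprism: V=8, E=16, F=10.
Attach an octagonal prism (V=16, E=24, F=10) along a 4-gon: merge 4 vertices and 4 edges, delete both glued faces → V=20, E=36, F=18.
Check: V − E + F = 20 − 36 + 18 = 2.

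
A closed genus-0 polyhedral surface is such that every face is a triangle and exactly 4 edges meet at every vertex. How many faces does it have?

Each face has 3 edges and each edge borders two faces, so 2E = 3F.
Each vertex has degree 4, so 4V = 2E and hence V = 3F/4.
Euler: V − E + F = 2 ⇒ (3F/4) − (3F/2) + F = 2.
Multiply by 8: (6 − 12 + 8)F = 16, i.e. 2F = 16.
So F = 8, E = 3·8/2 = 12, V = 3·8/4 = 6.

8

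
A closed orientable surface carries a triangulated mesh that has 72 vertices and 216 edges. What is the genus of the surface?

1

Every face is a triangle and each edge borders two faces, so 3F = 2·216, giving F = 144.
χ = V − E + F = 72 − 216 + 144 = 0.
For a closed orientable surface χ = 2 − 2g, so g = (2 − (0))/2 = 1.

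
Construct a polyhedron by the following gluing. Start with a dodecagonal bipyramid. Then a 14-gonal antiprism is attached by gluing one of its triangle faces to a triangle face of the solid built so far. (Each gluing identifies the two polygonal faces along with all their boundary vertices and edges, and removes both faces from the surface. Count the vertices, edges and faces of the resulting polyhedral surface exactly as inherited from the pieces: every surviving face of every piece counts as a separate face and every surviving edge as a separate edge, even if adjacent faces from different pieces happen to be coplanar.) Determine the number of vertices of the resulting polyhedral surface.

39

A dodecagonal bipyramid: V=14, E=36, F=24.
Attach a 14-gonal antiprism (V=28, E=56, F=30) along a 3-gon: merge 3 vertices and 3 edges, delete both glued faces → V=39, E=89, F=52.
Check: V − E + F = 39 − 89 + 52 = 2.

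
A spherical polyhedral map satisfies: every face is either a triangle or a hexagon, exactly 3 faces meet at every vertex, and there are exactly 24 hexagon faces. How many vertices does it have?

Let x be the number of triangles; then F = 24 + x.
Edge–face incidences: 2E = 6·24 + 3·x = 144 + 3x.
Every vertex has degree 3, so 3V = 2E.
Euler: V − E + F = 2 ⇒ (2E)/3 − E + (24 + x) = 2.
Multiply by 6: 2·(2E) − 3·(2E) + 6·(24 + x) = 12, i.e. 144 + 6x − (144 + 3x) = 12.
Collecting terms: 3x = 12, so x = 4.
Then 2E = 144 + 3·4 = 156, so E = 78, V = 2E/3 = 52, F = 24 + 4 = 28.

52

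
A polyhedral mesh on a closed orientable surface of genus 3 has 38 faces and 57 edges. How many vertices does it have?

For a closed orientable surface of genus 3, χ = 2 − 2·3 = -4.
V = -4 + E − F = -4 + 57 − 38 = 15.

15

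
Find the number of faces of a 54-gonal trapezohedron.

108

The n-trapezohedron (dual of the n-antiprism) has V = 2·54 + 2 = 110, E = 4·54 = 216, F = 2·54 = 108.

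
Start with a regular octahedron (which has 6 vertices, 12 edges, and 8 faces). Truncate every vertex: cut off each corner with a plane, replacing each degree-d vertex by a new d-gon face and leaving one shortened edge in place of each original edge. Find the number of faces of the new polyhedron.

14

Truncation replaces each original edge-end by a new vertex, so V′ = 2E = 24.
Each original edge survives, and each old vertex of degree d contributes d new edges; summing degrees gives Σd = 2E, so E′ = E + 2E = 3E = 36.
Each original face survives and each original vertex becomes one new face: F′ = F + V = 14.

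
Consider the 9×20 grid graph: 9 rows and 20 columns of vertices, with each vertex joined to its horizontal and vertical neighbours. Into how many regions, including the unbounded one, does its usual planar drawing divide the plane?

The grid has V = 9·20 = 180 vertices and E = 9·19 + 20·8 = 331 edges.
F = 2 − V + E = 2 − 180 + 331 = 153.

153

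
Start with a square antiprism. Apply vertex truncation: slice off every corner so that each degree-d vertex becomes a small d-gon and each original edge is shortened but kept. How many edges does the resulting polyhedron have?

48

The base solid has V = 8, E = 16, F = 10.
Truncation replaces each original edge-end by a new vertex, so V′ = 2E = 32.
Each original edge survives, and each old vertex of degree d contributes d new edges; summing degrees gives Σd = 2E, so E′ = E + 2E = 3E = 48.
Each original face survives and each original vertex becomes one new face: F′ = F + V = 18.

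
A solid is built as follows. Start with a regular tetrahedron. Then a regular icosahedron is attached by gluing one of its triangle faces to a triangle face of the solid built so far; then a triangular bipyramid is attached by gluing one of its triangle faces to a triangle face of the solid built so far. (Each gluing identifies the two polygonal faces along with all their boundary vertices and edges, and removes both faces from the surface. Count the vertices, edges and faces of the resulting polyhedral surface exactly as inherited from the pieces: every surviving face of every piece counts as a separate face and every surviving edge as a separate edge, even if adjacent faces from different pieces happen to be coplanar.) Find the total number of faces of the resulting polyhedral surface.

26

A regular tetrahedron: V=4, E=6, F=4.
Attach a regular icosahedron (V=12, E=30, F=20) along a 3-gon: merge 3 vertices and 3 edges, delete both glued faces → V=13, E=33, F=22.
Attach a triangular bipyramid (V=5, E=9, F=6) along a 3-gon: merge 3 vertices and 3 edges, delete both glued faces → V=15, E=39, F=26.
Check: V − E + F = 15 − 39 + 26 = 2.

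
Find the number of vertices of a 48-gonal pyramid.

A pyramid on an n-gon base has one n-gon and n triangles: V = 48 + 1 = 49, E = 2·48 = 96, F = 48 + 1 = 49.

49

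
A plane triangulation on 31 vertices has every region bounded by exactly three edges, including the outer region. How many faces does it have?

In a plane triangulation 3F = 2E and V − E + F = 2, so F = 2V − 4 = 2·31 − 4 = 58.

58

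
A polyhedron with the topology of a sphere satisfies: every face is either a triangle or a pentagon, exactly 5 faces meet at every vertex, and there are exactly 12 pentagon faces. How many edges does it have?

Let x be the number of triangles; then F = 12 + x.
Edge–face incidences: 2E = 5·12 + 3·x = 60 + 3x.
Every vertex has degree 5, so 5V = 2E.
Euler: V − E + F = 2 ⇒ (2E)/5 − E + (12 + x) = 2.
Multiply by 10: 2·(2E) − 5·(2E) + 10·(12 + x) = 20, i.e. 120 + 10x − 3·(60 + 3x) = 20.
Collecting terms: x − 60 = 20, so x = 80.
Then 2E = 60 + 3·80 = 300, so E = 150, V = 2E/5 = 60, F = 12 + 80 = 92.

150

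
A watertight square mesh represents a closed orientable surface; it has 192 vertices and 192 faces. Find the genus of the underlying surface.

1

Every face is a square, so 2E = 4·192 = 768, giving E = 384.
χ = V − E + F = 192 − 384 + 192 = 0.
For a closed orientable surface χ = 2 − 2g, so g = (2 − (0))/2 = 1.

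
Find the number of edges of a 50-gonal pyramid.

100

A pyramid on an n-gon base has one n-gon and n triangles: V = 50 + 1 = 51, E = 2·50 = 100, F = 50 + 1 = 51.
Check: V − E + F = 51 − 100 + 51 = 2.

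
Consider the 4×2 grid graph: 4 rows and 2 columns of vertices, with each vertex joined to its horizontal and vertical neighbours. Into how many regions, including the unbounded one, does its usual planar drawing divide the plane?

4

The grid has V = 4·2 = 8 vertices and E = 4·1 + 2·3 = 10 edges.
F = 2 − V + E = 2 − 8 + 10 = 4.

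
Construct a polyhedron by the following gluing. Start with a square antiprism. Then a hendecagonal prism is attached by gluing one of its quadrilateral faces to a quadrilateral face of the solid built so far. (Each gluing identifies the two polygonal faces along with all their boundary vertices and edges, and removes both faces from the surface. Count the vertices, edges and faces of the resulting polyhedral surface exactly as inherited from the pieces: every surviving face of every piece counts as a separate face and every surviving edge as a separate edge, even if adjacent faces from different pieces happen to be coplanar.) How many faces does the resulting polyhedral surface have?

21

A square antiprism: V=8, E=16, F=10.
Attach a hendecagonal prism (V=22, E=33, F=13) along a 4-gon: merge 4 vertices and 4 edges, delete both glued faces → V=26, E=45, F=21.
Check: V − E + F = 26 − 45 + 21 = 2.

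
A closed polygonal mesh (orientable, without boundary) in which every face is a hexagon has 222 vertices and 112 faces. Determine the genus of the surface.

Every face is a hexagon, so 2E = 6·112 = 672, giving E = 336.
χ = V − E + F = 222 − 336 + 112 = -2.
For a closed orientable surface χ = 2 − 2g, so g = (2 − (-2))/2 = 2.

2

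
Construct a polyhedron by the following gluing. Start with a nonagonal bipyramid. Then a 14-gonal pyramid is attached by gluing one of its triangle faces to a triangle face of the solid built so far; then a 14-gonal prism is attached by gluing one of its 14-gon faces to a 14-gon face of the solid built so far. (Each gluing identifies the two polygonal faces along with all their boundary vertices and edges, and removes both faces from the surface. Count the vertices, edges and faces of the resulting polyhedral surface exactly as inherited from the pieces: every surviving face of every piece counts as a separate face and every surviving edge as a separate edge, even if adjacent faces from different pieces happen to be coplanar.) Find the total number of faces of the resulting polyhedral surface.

A nonagonal bipyramid: V=11, E=27, F=18.
Attach a 14-gonal pyramid (V=15, E=28, F=15) along a 3-gon: merge 3 vertices and 3 edges, delete both glued faces → V=23, E=52, F=31.
Attach a 14-gonal prism (V=28, E=42, F=16) along a 14-gon: merge 14 vertices and 14 edges, delete both glued faces → V=37, E=80, F=45.
Check: V − E + F = 37 − 80 + 45 = 2.

45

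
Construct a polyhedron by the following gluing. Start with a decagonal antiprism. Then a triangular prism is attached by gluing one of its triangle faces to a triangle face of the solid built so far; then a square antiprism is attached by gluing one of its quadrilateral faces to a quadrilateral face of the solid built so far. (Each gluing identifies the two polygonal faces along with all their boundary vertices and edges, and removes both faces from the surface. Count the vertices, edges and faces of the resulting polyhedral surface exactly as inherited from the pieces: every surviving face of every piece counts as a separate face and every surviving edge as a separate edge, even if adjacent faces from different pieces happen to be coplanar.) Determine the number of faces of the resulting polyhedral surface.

33

A decagonal antiprism: V=20, E=40, F=22.
Attach a triangular prism (V=6, E=9, F=5) along a 3-gon: merge 3 vertices and 3 edges, delete both glued faces → V=23, E=46, F=25.
Attach a square antiprism (V=8, E=16, F=10) along a 4-gon: merge 4 vertices and 4 edges, delete both glued faces → V=27, E=58, F=33.
Check: V − E + F = 27 − 58 + 33 = 2.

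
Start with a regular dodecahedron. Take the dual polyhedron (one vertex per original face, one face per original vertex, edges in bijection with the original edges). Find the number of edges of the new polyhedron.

30

The base solid has V = 20, E = 30, F = 12.
The dual swaps V and F and preserves E: V′ = F = 12, E′ = E = 30, F′ = V = 20.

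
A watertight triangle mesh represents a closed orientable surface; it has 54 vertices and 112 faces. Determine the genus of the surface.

Every face is a triangle, so 2E = 3·112 = 336, giving E = 168.
χ = V − E + F = 54 − 168 + 112 = -2.
For a closed orientable surface χ = 2 − 2g, so g = (2 − (-2))/2 = 2.

2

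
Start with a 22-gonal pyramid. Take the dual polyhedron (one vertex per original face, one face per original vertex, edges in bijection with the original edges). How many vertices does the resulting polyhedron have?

23

The base solid has V = 23, E = 44, F = 23.
The dual swaps V and F and preserves E: V′ = F = 23, E′ = E = 44, F′ = V = 23.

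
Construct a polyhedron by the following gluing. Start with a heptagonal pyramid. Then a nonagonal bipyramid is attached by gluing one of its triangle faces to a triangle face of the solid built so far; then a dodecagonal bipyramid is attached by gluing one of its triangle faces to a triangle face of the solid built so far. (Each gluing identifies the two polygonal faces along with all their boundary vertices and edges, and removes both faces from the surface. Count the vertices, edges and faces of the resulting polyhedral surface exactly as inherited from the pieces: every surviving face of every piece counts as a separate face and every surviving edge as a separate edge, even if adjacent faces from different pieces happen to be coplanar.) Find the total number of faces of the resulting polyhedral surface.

A heptagonal pyramid: V=8, E=14, F=8.
Attach a nonagonal bipyramid (V=11, E=27, F=18) along a 3-gon: merge 3 vertices and 3 edges, delete both glued faces → V=16, E=38, F=24.
Attach a dodecagonal bipyramid (V=14, E=36, F=24) along a 3-gon: merge 3 vertices and 3 edges, delete both glued faces → V=27, E=71, F=46.
Check: V − E + F = 27 − 71 + 46 = 2.

46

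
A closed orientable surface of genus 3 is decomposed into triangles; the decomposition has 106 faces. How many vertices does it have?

χ = 2 − 2·3 = -4, and every face is a triangle so 3F = 2E.
E = 3·106/2 = 159. Then V = -4 + E − F = -4 + 159 − 106 = 49.

49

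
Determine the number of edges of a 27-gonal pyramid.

A pyramid on an n-gon base has one n-gon and n triangles: V = 27 + 1 = 28, E = 2·27 = 54, F = 27 + 1 = 28.

54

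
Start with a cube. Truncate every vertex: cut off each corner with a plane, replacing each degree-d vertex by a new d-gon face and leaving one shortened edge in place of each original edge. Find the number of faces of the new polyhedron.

14

The base solid has V = 8, E = 12, F = 6.
Truncation replaces each original edge-end by a new vertex, so V′ = 2E = 24.
Each original edge survives, and each old vertex of degree d contributes d new edges; summing degrees gives Σd = 2E, so E′ = E + 2E = 3E = 36.
Each original face survives and each original vertex becomes one new face: F′ = F + V = 14.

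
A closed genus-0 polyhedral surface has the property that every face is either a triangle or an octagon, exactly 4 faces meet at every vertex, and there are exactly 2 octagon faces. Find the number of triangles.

Let x be the number of triangles; then F = 2 + x.
Edge–face incidences: 2E = 8·2 + 3·x = 16 + 3x.
Every vertex has degree 4, so 4V = 2E.
Euler: V − E + F = 2 ⇒ (2E)/4 − E + (2 + x) = 2.
Multiply by 8: 2·(2E) − 4·(2E) + 8·(2 + x) = 16, i.e. 16 + 8x − 2·(16 + 3x) = 16.
Collecting terms: 2x − 16 = 16, so 2x = 32, so x = 16.
Then 2E = 16 + 3·16 = 64, so E = 32, V = 2E/4 = 16, F = 2 + 16 = 18.

16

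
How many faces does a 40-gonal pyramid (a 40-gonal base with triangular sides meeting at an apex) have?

A pyramid on an n-gon base has one n-gon and n triangles: V = 40 + 1 = 41, E = 2·40 = 80, F = 40 + 1 = 41.
Check: V − E + F = 41 − 80 + 41 = 2.

41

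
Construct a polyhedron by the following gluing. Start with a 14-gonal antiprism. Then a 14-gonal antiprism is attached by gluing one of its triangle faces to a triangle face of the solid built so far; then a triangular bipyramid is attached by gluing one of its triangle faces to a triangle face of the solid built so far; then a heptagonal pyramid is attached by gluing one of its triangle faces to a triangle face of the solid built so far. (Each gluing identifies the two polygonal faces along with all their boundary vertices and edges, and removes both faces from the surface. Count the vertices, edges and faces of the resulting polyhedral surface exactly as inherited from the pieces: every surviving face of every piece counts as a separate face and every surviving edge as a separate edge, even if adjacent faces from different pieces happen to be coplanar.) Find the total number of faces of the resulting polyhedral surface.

A 14-gonal antiprism: V=28, E=56, F=30.
Attach a 14-gonal antiprism (V=28, E=56, F=30) along a 3-gon: merge 3 vertices and 3 edges, delete both glued faces → V=53, E=109, F=58.
Attach a triangular bipyramid (V=5, E=9, F=6) along a 3-gon: merge 3 vertices and 3 edges, delete both glued faces → V=55, E=115, F=62.
Attach a heptagonal pyramid (V=8, E=14, F=8) along a 3-gon: merge 3 vertices and 3 edges, delete both glued faces → V=60, E=126, F=68.
Check: V − E + F = 60 − 126 + 68 = 2.

68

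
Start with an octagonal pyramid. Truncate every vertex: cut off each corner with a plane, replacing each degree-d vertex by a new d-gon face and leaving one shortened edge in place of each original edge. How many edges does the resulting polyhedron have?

48

The base solid has V = 9, E = 16, F = 9.
Truncation replaces each original edge-end by a new vertex, so V′ = 2E = 32.
Each original edge survives, and each old vertex of degree d contributes d new edges; summing degrees gives Σd = 2E, so E′ = E + 2E = 3E = 48.
Each original face survives and each original vertex becomes one new face: F′ = F + V = 18.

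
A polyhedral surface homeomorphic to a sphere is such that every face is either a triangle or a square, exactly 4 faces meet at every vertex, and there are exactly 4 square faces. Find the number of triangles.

8

Let x be the number of triangles; then F = 4 + x.
Edge–face incidences: 2E = 4·4 + 3·x = 16 + 3x.
Every vertex has degree 4, so 4V = 2E.
Euler: V − E + F = 2 ⇒ (2E)/4 − E + (4 + x) = 2.
Multiply by 8: 2·(2E) − 4·(2E) + 8·(4 + x) = 16, i.e. 32 + 8x − 2·(16 + 3x) = 16.
Collecting terms: 2x = 16, so x = 8.
Then 2E = 16 + 3·8 = 40, so E = 20, V = 2E/4 = 10, F = 4 + 8 = 12.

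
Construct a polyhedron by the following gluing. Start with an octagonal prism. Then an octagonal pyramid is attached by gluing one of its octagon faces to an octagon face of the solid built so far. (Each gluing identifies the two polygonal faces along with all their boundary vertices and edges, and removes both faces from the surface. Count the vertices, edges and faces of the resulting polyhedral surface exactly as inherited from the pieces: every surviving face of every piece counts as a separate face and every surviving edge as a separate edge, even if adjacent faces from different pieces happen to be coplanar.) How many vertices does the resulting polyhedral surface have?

An octagonal prism: V=16, E=24, F=10.
Attach an octagonal pyramid (V=9, E=16, F=9) along an 8-gon: merge 8 vertices and 8 edges, delete both glued faces → V=17, E=32, F=17.
Check: V − E + F = 17 − 32 + 17 = 2.

17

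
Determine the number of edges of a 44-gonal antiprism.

An antiprism on an n-gon has two n-gon caps and 2n triangles: V = 2·44 = 88, E = 4·44 = 176, F = 2·44 + 2 = 90.

176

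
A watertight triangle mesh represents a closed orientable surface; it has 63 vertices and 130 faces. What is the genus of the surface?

Every face is a triangle, so 2E = 3·130 = 390, giving E = 195.
χ = V − E + F = 63 − 195 + 130 = -2.
For a closed orientable surface χ = 2 − 2g, so g = (2 − (-2))/2 = 2.

2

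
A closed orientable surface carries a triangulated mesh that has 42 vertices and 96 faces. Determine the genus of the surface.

4

Every face is a triangle, so 2E = 3·96 = 288, giving E = 144.
χ = V − E + F = 42 − 144 + 96 = -6.
For a closed orientable surface χ = 2 − 2g, so g = (2 − (-6))/2 = 4.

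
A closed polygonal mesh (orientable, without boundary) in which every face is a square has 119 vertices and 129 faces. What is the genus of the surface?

6

Every face is a square, so 2E = 4·129 = 516, giving E = 258.
χ = V − E + F = 119 − 258 + 129 = -10.
For a closed orientable surface χ = 2 − 2g, so g = (2 − (-10))/2 = 6.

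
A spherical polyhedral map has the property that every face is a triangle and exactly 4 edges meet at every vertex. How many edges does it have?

12

Each face has 3 edges and each edge borders two faces, so 2E = 3F.
Each vertex has degree 4, so 4V = 2E and hence V = 3F/4.
Euler: V − E + F = 2 ⇒ (3F/4) − (3F/2) + F = 2.
Multiply by 8: (6 − 12 + 8)F = 16, i.e. 2F = 16.
So F = 8, E = 3·8/2 = 12, V = 3·8/4 = 6.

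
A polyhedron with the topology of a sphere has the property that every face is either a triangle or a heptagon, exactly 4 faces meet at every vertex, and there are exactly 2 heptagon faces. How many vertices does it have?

Let x be the number of triangles; then F = 2 + x.
Edge–face incidences: 2E = 7·2 + 3·x = 14 + 3x.
Every vertex has degree 4, so 4V = 2E.
Euler: V − E + F = 2 ⇒ (2E)/4 − E + (2 + x) = 2.
Multiply by 8: 2·(2E) − 4·(2E) + 8·(2 + x) = 16, i.e. 16 + 8x − 2·(14 + 3x) = 16.
Collecting terms: 2x − 12 = 16, so 2x = 28, so x = 14.
Then 2E = 14 + 3·14 = 56, so E = 28, V = 2E/4 = 14, F = 2 + 14 = 16.

14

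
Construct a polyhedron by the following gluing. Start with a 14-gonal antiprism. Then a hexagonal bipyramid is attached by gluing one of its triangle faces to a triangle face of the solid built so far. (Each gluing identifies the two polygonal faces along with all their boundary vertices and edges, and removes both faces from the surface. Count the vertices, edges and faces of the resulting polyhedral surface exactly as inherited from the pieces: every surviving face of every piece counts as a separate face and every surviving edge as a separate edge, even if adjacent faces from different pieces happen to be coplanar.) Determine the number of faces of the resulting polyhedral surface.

40

A 14-gonal antiprism: V=28, E=56, F=30.
Attach a hexagonal bipyramid (V=8, E=18, F=12) along a 3-gon: merge 3 vertices and 3 edges, delete both glued faces → V=33, E=71, F=40.
Check: V − E + F = 33 − 71 + 40 = 2.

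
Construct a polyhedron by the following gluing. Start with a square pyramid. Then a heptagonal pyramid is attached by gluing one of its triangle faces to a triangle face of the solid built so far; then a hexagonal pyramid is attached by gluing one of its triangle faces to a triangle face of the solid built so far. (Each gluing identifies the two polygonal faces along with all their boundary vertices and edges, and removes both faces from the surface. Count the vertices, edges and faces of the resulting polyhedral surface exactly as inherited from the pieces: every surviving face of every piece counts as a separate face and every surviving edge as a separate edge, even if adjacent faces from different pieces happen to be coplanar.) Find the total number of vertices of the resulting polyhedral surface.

14

A square pyramid: V=5, E=8, F=5.
Attach a heptagonal pyramid (V=8, E=14, F=8) along a 3-gon: merge 3 vertices and 3 edges, delete both glued faces → V=10, E=19, F=11.
Attach a hexagonal pyramid (V=7, E=12, F=7) along a 3-gon: merge 3 vertices and 3 edges, delete both glued faces → V=14, E=28, F=16.
Check: V − E + F = 14 − 28 + 16 = 2.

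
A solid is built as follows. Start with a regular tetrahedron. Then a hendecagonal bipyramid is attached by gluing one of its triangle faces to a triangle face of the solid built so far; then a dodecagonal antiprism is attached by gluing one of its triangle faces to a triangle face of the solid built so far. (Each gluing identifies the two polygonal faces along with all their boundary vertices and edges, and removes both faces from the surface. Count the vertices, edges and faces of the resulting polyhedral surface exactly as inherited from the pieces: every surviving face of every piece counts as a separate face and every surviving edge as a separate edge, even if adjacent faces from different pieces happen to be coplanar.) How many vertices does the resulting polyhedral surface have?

35

A regular tetrahedron: V=4, E=6, F=4.
Attach a hendecagonal bipyramid (V=13, E=33, F=22) along a 3-gon: merge 3 vertices and 3 edges, delete both glued faces → V=14, E=36, F=24.
Attach a dodecagonal antiprism (V=24, E=48, F=26) along a 3-gon: merge 3 vertices and 3 edges, delete both glued faces → V=35, E=81, F=48.
Check: V − E + F = 35 − 81 + 48 = 2.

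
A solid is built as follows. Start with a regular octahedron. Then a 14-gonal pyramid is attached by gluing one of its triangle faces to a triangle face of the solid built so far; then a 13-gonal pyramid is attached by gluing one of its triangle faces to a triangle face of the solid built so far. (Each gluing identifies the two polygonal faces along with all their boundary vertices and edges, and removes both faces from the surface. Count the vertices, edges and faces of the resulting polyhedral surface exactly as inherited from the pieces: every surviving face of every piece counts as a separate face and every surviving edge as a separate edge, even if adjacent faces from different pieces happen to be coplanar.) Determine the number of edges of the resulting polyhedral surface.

A regular octahedron: V=6, E=12, F=8.
Attach a 14-gonal pyramid (V=15, E=28, F=15) along a 3-gon: merge 3 vertices and 3 edges, delete both glued faces → V=18, E=37, F=21.
Attach a 13-gonal pyramid (V=14, E=26, F=14) along a 3-gon: merge 3 vertices and 3 edges, delete both glued faces → V=29, E=60, F=33.
Check: V − E + F = 29 − 60 + 33 = 2.

60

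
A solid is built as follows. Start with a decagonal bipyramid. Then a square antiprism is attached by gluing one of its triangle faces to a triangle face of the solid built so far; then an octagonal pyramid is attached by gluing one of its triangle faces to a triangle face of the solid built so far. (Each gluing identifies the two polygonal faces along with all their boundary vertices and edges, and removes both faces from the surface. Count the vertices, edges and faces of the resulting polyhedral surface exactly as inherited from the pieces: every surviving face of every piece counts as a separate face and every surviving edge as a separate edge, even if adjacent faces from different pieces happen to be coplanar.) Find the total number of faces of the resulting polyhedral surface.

A decagonal bipyramid: V=12, E=30, F=20.
Attach a square antiprism (V=8, E=16, F=10) along a 3-gon: merge 3 vertices and 3 edges, delete both glued faces → V=17, E=43, F=28.
Attach an octagonal pyramid (V=9, E=16, F=9) along a 3-gon: merge 3 vertices and 3 edges, delete both glued faces → V=23, E=56, F=35.
Check: V − E + F = 23 − 56 + 35 = 2.

35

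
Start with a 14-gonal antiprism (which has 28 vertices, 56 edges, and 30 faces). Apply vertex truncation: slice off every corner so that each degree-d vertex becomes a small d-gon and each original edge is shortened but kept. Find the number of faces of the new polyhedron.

58

Truncation replaces each original edge-end by a new vertex, so V′ = 2E = 112.
Each original edge survives, and each old vertex of degree d contributes d new edges; summing degrees gives Σd = 2E, so E′ = E + 2E = 3E = 168.
Each original face survives and each original vertex becomes one new face: F′ = F + V = 58.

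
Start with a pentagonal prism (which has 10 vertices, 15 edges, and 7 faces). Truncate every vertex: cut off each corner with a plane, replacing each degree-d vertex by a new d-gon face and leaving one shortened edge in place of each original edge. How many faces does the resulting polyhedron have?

17

Truncation replaces each original edge-end by a new vertex, so V′ = 2E = 30.
Each original edge survives, and each old vertex of degree d contributes d new edges; summing degrees gives Σd = 2E, so E′ = E + 2E = 3E = 45.
Each original face survives and each original vertex becomes one new face: F′ = F + V = 17.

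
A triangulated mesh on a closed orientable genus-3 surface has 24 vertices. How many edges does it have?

84

χ = 2 − 2·3 = -4, and every face is a triangle so 3F = 2E.
V − E + F = -4 with E = 3F/2 gives 24 − (3/2 − 1)·F = -4, so F = 56 and E = 84.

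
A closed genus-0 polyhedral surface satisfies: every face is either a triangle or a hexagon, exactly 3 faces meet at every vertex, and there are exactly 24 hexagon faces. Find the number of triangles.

4

Let x be the number of triangles; then F = 24 + x.
Edge–face incidences: 2E = 6·24 + 3·x = 144 + 3x.
Every vertex has degree 3, so 3V = 2E.
Euler: V − E + F = 2 ⇒ (2E)/3 − E + (24 + x) = 2.
Multiply by 6: 2·(2E) − 3·(2E) + 6·(24 + x) = 12, i.e. 144 + 6x − (144 + 3x) = 12.
Collecting terms: 3x = 12, so x = 4.
Then 2E = 144 + 3·4 = 156, so E = 78, V = 2E/3 = 52, F = 24 + 4 = 28.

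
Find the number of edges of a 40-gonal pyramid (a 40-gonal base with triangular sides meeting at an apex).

80

A pyramid on an n-gon base has one n-gon and n triangles: V = 40 + 1 = 41, E = 2·40 = 80, F = 40 + 1 = 41.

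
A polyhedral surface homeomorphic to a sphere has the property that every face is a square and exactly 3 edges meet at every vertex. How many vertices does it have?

Each face has 4 edges and each edge borders two faces, so 2E = 4F.
Each vertex has degree 3, so 3V = 2E and hence V = 4F/3.
Euler: V − E + F = 2 ⇒ (4F/3) − (4F/2) + F = 2.
Multiply by 6: (8 − 12 + 6)F = 12, i.e. 2F = 12.
So F = 6, E = 4·6/2 = 12, V = 4·6/3 = 8.

8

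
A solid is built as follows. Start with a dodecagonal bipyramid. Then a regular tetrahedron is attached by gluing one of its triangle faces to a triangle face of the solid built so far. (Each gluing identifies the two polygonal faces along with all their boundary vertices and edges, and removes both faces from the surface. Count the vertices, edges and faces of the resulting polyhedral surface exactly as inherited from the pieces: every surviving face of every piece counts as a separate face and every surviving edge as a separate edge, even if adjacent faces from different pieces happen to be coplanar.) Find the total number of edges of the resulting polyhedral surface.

A dodecagonal bipyramid: V=14, E=36, F=24.
Attach a regular tetrahedron (V=4, E=6, F=4) along a 3-gon: merge 3 vertices and 3 edges, delete both glued faces → V=15, E=39, F=26.
Check: V − E + F = 15 − 39 + 26 = 2.

39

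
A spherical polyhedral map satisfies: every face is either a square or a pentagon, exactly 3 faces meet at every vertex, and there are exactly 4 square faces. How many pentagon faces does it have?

Let x be the number of pentagons; then F = 4 + x.
Edge–face incidences: 2E = 4·4 + 5·x = 16 + 5x.
Every vertex has degree 3, so 3V = 2E.
Euler: V − E + F = 2 ⇒ (2E)/3 − E + (4 + x) = 2.
Multiply by 6: 2·(2E) − 3·(2E) + 6·(4 + x) = 12, i.e. 24 + 6x − (16 + 5x) = 12.
Collecting terms: x + 8 = 12, so x = 4.
Then 2E = 16 + 5·4 = 36, so E = 18, V = 2E/3 = 12, F = 4 + 4 = 8.

4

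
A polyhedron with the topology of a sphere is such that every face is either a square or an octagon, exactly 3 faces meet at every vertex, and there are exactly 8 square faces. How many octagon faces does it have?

2

Let x be the number of octagons; then F = 8 + x.
Edge–face incidences: 2E = 4·8 + 8·x = 32 + 8x.
Every vertex has degree 3, so 3V = 2E.
Euler: V − E + F = 2 ⇒ (2E)/3 − E + (8 + x) = 2.
Multiply by 6: 2·(2E) − 3·(2E) + 6·(8 + x) = 12, i.e. 48 + 6x − (32 + 8x) = 12.
Collecting terms: −2x + 16 = 12, so −2x = −4, so x = 2.
Then 2E = 32 + 8·2 = 48, so E = 24, V = 2E/3 = 16, F = 8 + 2 = 10.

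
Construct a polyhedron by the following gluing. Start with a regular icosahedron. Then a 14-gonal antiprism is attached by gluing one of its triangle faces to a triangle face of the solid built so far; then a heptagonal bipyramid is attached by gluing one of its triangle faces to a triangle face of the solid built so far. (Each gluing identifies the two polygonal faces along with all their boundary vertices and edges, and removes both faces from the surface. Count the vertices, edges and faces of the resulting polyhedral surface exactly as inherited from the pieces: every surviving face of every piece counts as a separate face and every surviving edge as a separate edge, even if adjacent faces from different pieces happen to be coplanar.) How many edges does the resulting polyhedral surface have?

A regular icosahedron: V=12, E=30, F=20.
Attach a 14-gonal antiprism (V=28, E=56, F=30) along a 3-gon: merge 3 vertices and 3 edges, delete both glued faces → V=37, E=83, F=48.
Attach a heptagonal bipyramid (V=9, E=21, F=14) along a 3-gon: merge 3 vertices and 3 edges, delete both glued faces → V=43, E=101, F=60.
Check: V − E + F = 43 − 101 + 60 = 2.

101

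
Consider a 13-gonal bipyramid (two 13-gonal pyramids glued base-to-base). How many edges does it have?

A bipyramid over an n-gon has 2n triangular faces and n + 2 vertices: V = 13 + 2 = 15, E = 3·13 = 39, F = 2·13 = 26.

39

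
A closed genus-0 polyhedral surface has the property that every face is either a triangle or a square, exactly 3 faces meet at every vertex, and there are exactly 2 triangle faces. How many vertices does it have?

6

Let x be the number of squares; then F = 2 + x.
Edge–face incidences: 2E = 3·2 + 4·x = 6 + 4x.
Every vertex has degree 3, so 3V = 2E.
Euler: V − E + F = 2 ⇒ (2E)/3 − E + (2 + x) = 2.
Multiply by 6: 2·(2E) − 3·(2E) + 6·(2 + x) = 12, i.e. 12 + 6x − (6 + 4x) = 12.
Collecting terms: 2x + 6 = 12, so 2x = 6, so x = 3.
Then 2E = 6 + 4·3 = 18, so E = 9, V = 2E/3 = 6, F = 2 + 3 = 5.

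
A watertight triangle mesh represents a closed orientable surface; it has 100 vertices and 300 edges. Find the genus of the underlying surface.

1

Every face is a triangle and each edge borders two faces, so 3F = 2·300, giving F = 200.
χ = V − E + F = 100 − 300 + 200 = 0.
For a closed orientable surface χ = 2 − 2g, so g = (2 − (0))/2 = 1.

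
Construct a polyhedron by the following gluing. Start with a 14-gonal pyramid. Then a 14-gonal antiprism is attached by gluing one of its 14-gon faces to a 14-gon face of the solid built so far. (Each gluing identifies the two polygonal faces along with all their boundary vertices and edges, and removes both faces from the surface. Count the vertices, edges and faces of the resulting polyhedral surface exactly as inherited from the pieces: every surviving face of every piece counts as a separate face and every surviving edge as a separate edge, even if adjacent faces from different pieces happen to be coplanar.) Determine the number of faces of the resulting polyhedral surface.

A 14-gonal pyramid: V=15, E=28, F=15.
Attach a 14-gonal antiprism (V=28, E=56, F=30) along a 14-gon: merge 14 vertices and 14 edges, delete both glued faces → V=29, E=70, F=43.
Check: V − E + F = 29 − 70 + 43 = 2.

43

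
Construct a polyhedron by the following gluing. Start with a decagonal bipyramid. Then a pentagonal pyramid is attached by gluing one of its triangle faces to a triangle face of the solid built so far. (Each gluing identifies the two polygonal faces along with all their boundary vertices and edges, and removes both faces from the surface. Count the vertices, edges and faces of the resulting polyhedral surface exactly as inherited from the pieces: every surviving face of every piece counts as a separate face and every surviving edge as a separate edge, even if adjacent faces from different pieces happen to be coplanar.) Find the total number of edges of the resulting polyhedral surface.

37

A decagonal bipyramid: V=12, E=30, F=20.
Attach a pentagonal pyramid (V=6, E=10, F=6) along a 3-gon: merge 3 vertices and 3 edges, delete both glued faces → V=15, E=37, F=24.
Check: V − E + F = 15 − 37 + 24 = 2.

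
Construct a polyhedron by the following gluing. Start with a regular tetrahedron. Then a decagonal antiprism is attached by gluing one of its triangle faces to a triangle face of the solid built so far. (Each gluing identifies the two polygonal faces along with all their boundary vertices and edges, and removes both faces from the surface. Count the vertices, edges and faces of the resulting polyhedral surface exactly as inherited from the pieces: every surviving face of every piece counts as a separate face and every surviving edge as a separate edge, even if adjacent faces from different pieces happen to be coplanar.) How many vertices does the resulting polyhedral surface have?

21

A regular tetrahedron: V=4, E=6, F=4.
Attach a decagonal antiprism (V=20, E=40, F=22) along a 3-gon: merge 3 vertices and 3 edges, delete both glued faces → V=21, E=43, F=24.
Check: V − E + F = 21 − 43 + 24 = 2.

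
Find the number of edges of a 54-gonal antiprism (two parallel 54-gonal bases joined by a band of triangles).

216

An antiprism on an n-gon has two n-gon caps and 2n triangles: V = 2·54 = 108, E = 4·54 = 216, F = 2·54 + 2 = 110.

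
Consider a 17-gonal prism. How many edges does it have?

A prism on an n-gon has two n-gon bases and n rectangular sides: V = 2·17 = 34, E = 3·17 = 51, F = 17 + 2 = 19.

51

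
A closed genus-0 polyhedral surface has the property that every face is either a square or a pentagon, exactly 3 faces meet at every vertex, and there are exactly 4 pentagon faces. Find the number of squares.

4

Let x be the number of squares; then F = 4 + x.
Edge–face incidences: 2E = 5·4 + 4·x = 20 + 4x.
Every vertex has degree 3, so 3V = 2E.
Euler: V − E + F = 2 ⇒ (2E)/3 − E + (4 + x) = 2.
Multiply by 6: 2·(2E) − 3·(2E) + 6·(4 + x) = 12, i.e. 24 + 6x − (20 + 4x) = 12.
Collecting terms: 2x + 4 = 12, so 2x = 8, so x = 4.
Then 2E = 20 + 4·4 = 36, so E = 18, V = 2E/3 = 12, F = 4 + 4 = 8.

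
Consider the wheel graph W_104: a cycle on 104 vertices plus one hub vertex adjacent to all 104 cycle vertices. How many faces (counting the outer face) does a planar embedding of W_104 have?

105

W_104 has V = 104 + 1 = 105 vertices and E = 2·104 = 208 edges.
By Euler's formula F = 2 − V + E = 2 − 105 + 208 = 105.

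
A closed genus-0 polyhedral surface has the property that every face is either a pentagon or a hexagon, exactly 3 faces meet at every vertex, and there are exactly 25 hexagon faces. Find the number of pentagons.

Let x be the number of pentagons; then F = 25 + x.
Edge–face incidences: 2E = 6·25 + 5·x = 150 + 5x.
Every vertex has degree 3, so 3V = 2E.
Euler: V − E + F = 2 ⇒ (2E)/3 − E + (25 + x) = 2.
Multiply by 6: 2·(2E) − 3·(2E) + 6·(25 + x) = 12, i.e. 150 + 6x − (150 + 5x) = 12.
Collecting terms: x = 12.
Then 2E = 150 + 5·12 = 210, so E = 105, V = 2E/3 = 70, F = 25 + 12 = 37.

12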